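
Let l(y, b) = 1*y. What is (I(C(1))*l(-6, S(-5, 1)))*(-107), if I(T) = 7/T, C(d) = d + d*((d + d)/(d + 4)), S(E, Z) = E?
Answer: 3210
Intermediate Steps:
l(y, b) = y
C(d) = d + 2*d²/(4 + d) (C(d) = d + d*((2*d)/(4 + d)) = d + d*(2*d/(4 + d)) = d + 2*d²/(4 + d))
(I(C(1))*l(-6, S(-5, 1)))*(-107) = ((7/((1*(4 + 3*1)/(4 + 1))))*(-6))*(-107) = ((7/((1*(4 + 3)/5)))*(-6))*(-107) = ((7/((1*(⅕)*7)))*(-6))*(-107) = ((7/(7/5))*(-6))*(-107) = ((7*(5/7))*(-6))*(-107) = (5*(-6))*(-107) = -30*(-107) = 3210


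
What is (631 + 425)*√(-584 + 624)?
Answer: 2112*√10 ≈ 6678.7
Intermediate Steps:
(631 + 425)*√(-584 + 624) = 1056*√40 = 1056*(2*√10) = 2112*√10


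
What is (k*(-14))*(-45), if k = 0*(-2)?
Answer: 0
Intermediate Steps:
k = 0
(k*(-14))*(-45) = (0*(-14))*(-45) = 0*(-45) = 0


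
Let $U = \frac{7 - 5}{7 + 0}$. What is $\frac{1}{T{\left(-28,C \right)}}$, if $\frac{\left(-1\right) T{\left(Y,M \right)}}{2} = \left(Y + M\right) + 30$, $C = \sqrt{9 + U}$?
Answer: $\frac{7}{37} - \frac{\sqrt{455}}{74} \approx -0.099064$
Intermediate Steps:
$U = \frac{2}{7} \approx 0.28571$
$C = \frac{\sqrt{455}}{7}$ ($C = \sqrt{9 + \frac{2}{7}} = \sqrt{\frac{65}{7}} = \frac{\sqrt{455}}{7} \approx 3.0472$)
$T{\left(Y,M \right)} = -60 - 2 M - 2 Y$ ($T{\left(Y,M \right)} = - 2 \left(\left(Y + M\right) + 30\right) = - 2 \left(\left(M + Y\right) + 30\right) = - 2 \left(30 + M + Y\right) = -60 - 2 M - 2 Y$)
$\frac{1}{T{\left(-28,C \right)}} = \frac{1}{-60 - 2 \frac{\sqrt{455}}{7} - -56} = \frac{1}{-60 - \frac{2 \sqrt{455}}{7} + 56} = \frac{1}{-4 - \frac{2 \sqrt{455}}{7}}$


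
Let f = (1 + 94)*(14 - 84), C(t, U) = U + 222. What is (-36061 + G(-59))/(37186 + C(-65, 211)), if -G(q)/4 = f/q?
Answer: -2154199/2219521 ≈ -0.97057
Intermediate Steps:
C(t, U) = 222 + U
f = -6650 (f = 95*(-70) = -6650)
G(q) = 26600/q (G(q) = -(-26600)/q = 26600/q)
(-36061 + G(-59))/(37186 + C(-65, 211)) = (-36061 + 26600/(-59))/(37186 + (222 + 211)) = (-36061 + 26600*(-1/59))/(37186 + 433) = (-36061 - 26600/59)/37619 = -2154199/59*1/37619 = -2154199/2219521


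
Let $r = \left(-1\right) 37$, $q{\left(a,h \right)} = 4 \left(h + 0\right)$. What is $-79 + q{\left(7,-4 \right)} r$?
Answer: $513$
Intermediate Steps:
$q{\left(a,h \right)} = 4 h$
$r = -37$
$-79 + q{\left(7,-4 \right)} r = -79 + 4 \left(-4\right) \left(-37\right) = -79 - -592 = -79 + 592 = 513$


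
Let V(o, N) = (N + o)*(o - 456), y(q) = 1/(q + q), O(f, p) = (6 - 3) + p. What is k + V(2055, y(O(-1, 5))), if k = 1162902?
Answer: 71183151/16 ≈ 4.4489e+6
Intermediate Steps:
O(f, p) = 3 + p
y(q) = 1/(2*q)
V(o, N) = (-456 + o)*(N + o) (V(o, N) = (N + o)*(-456 + o) = (-456 + o)*(N + o))
k + V(2055, y(O(-1, 5))) = 1162902 + (2055² - 228/(3 + 5) - 456*2055 + (1/(2*(3 + 5)))*2055) = 1162902 + (4223025 - 228/8 - 937080 + ((½)/8)*2055) = 1162902 + (4223025 - 228/8 - 937080 + ((½)*(⅛))*2055) = 1162902 + (4223025 - 456*1/16 - 937080 + (1/16)*2055) = 1162902 + (4223025 - 57/2 - 937080 + 2055/16) = 1162902 + 52576719/16 = 71183151/16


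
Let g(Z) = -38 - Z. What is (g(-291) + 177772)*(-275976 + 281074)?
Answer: 907571450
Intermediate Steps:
(g(-291) + 177772)*(-275976 + 281074) = ((-38 - 1*(-291)) + 177772)*(-275976 + 281074) = ((-38 + 291) + 177772)*5098 = (253 + 177772)*5098 = 178025*5098 = 907571450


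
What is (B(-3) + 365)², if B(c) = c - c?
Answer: 133225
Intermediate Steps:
B(c) = 0
(B(-3) + 365)² = (0 + 365)² = 365² = 133225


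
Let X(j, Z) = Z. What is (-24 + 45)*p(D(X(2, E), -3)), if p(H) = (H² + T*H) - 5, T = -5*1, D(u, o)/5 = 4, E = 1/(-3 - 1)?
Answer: 6195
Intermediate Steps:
E = -¼ (E = 1/(-4) = -¼ ≈ -0.25000)
D(u, o) = 20 (D(u, o) = 5*4 = 20)
T = -5
p(H) = -5 + H² - 5*H (p(H) = (H² - 5*H) - 5 = -5 + H² - 5*H)
(-24 + 45)*p(D(X(2, E), -3)) = (-24 + 45)*(-5 + 20² - 5*20) = 21*(-5 + 400 - 100) = 21*295 = 6195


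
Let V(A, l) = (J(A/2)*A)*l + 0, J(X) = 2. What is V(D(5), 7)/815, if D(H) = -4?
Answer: -56/815 ≈ -0.068712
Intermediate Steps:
V(A, l) = 2*A*l (V(A, l) = (2*A)*l + 0 = 2*A*l + 0 = 2*A*l)
V(D(5), 7)/815 = (2*(-4)*7)/815 = -56*1/815 = -56/815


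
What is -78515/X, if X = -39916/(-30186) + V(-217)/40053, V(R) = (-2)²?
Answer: -1217022621165/20498414 ≈ -59372.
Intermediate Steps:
V(R) = 4
X = 20498414/15500511 (X = -39916/(-30186) + 4/40053 = -39916*(-1/30186) + 4*(1/40053) = 19958/15093 + 4/40053 = 20498414/15500511 ≈ 1.3224)
-78515/X = -78515/20498414/15500511 = -78515*15500511/20498414 = -1217022621165/20498414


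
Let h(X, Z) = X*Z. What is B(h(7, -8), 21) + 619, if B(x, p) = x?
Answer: 563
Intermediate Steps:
B(h(7, -8), 21) + 619 = 7*(-8) + 619 = -56 + 619 = 563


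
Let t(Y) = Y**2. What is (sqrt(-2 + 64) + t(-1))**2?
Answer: (1 + sqrt(62))**2 ≈ 78.748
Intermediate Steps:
(sqrt(-2 + 64) + t(-1))**2 = (sqrt(-2 + 64) + (-1)**2)**2 = (sqrt(62) + 1)**2 = (1 + sqrt(62))**2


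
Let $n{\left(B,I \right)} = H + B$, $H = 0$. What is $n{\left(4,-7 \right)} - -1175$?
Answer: $1179$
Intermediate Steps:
$n{\left(B,I \right)} = B$ ($n{\left(B,I \right)} = 0 + B = B$)
$n{\left(4,-7 \right)} - -1175 = 4 - -1175 = 4 + 1175 = 1179$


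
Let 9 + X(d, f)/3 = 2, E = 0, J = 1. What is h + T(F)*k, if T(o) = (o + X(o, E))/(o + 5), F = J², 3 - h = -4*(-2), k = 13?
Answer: -145/3 ≈ -48.333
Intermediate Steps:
X(d, f) = -21 (X(d, f) = -27 + 3*2 = -27 + 6 = -21)
h = -5 (h = 3 - (-4)*(-2) = 3 - 1*8 = 3 - 8 = -5)
F = 1 (F = 1² = 1)
T(o) = (-21 + o)/(5 + o) (T(o) = (o - 21)/(o + 5) = (-21 + o)/(5 + o))
h + T(F)*k = -5 + ((-21 + 1)/(5 + 1))*13 = -5 + (-20/6)*13 = -5 + ((⅙)*(-20))*13 = -5 - 10/3*13 = -5 - 130/3 = -145/3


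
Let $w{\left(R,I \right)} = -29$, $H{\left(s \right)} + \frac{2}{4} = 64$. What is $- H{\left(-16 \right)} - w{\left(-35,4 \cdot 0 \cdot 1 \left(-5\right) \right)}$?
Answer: $- \frac{69}{2} \approx -34.5$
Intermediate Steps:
$H{\left(s \right)} = \frac{127}{2}$ ($H{\left(s \right)} = - \frac{1}{2} + 64 = \frac{127}{2}$)
$- H{\left(-16 \right)} - w{\left(-35,4 \cdot 0 \cdot 1 \left(-5\right) \right)} = \left(-1\right) \frac{127}{2} - -29 = - \frac{127}{2} + 29 = - \frac{69}{2}$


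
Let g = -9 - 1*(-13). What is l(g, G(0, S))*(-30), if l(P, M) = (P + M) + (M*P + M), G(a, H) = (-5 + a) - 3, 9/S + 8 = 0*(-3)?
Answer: 1320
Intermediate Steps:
S = -9/8 (S = 9/(-8 + 0*(-3)) = 9/(-8 + 0) = 9/(-8) = 9*(-1/8) = -9/8 ≈ -1.1250)
G(a, H) = -8 + a
g = 4 (g = -9 + 13 = 4)
l(P, M) = P + 2*M + M*P (l(P, M) = (M + P) + (M + M*P) = P + 2*M + M*P)
l(g, G(0, S))*(-30) = (4 + 2*(-8 + 0) + (-8 + 0)*4)*(-30) = (4 + 2*(-8) - 8*4)*(-30) = (4 - 16 - 32)*(-30) = -44*(-30) = 1320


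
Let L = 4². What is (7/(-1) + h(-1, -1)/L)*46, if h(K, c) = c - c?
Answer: -322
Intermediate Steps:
h(K, c) = 0
L = 16
(7/(-1) + h(-1, -1)/L)*46 = (7/(-1) + 0/16)*46 = (7*(-1) + 0*(1/16))*46 = (-7 + 0)*46 = -7*46 = -322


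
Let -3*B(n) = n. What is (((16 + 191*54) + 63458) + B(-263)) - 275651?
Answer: -605326/3 ≈ -2.0178e+5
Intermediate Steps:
B(n) = -n/3
(((16 + 191*54) + 63458) + B(-263)) - 275651 = (((16 + 191*54) + 63458) - 1/3*(-263)) - 275651 = (((16 + 10314) + 63458) + 263/3) - 275651 = ((10330 + 63458) + 263/3) - 275651 = (73788 + 263/3) - 275651 = 221627/3 - 275651 = -605326/3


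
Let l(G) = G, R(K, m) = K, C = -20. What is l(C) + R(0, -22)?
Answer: -20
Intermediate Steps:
l(C) + R(0, -22) = -20 + 0 = -20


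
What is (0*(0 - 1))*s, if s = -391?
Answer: 0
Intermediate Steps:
(0*(0 - 1))*s = (0*(0 - 1))*(-391) = (0*(-1))*(-391) = 0*(-391) = 0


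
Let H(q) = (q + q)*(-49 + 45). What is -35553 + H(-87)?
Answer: -34857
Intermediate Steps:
H(q) = -8*q (H(q) = (2*q)*(-4) = -8*q)
-35553 + H(-87) = -35553 - 8*(-87) = -35553 + 696 = -34857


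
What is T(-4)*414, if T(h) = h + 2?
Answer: -828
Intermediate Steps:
T(h) = 2 + h
T(-4)*414 = (2 - 4)*414 = -2*414 = -828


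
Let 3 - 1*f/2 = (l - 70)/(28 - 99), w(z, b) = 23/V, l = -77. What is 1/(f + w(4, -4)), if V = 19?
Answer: 1349/4141 ≈ 0.32577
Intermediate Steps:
w(z, b) = 23/19
f = 132/71 (f = 6 - 2*(-77 - 70)/(28 - 99) = 6 - (-294)/(-71) = 6 - (-294)*(-1)/71 = 6 - 2*147/71 = 6 - 294/71 = 132/71 ≈ 1.8592)
1/(f + w(4, -4)) = 1/(132/71 + 23/19) = 1/(4141/1349) = 1349/4141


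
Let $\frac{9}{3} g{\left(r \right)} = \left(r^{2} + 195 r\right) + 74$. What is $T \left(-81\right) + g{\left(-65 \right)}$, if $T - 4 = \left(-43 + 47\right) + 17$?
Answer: $-4817$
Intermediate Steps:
$T = 25$ ($T = 4 + \left(\left(-43 + 47\right) + 17\right) = 4 + \left(4 + 17\right) = 4 + 21 = 25$)
$g{\left(r \right)} = \frac{74}{3} + 65 r + \frac{r^{2}}{3}$ ($g{\left(r \right)} = \frac{\left(r^{2} + 195 r\right) + 74}{3} = \frac{74 + r^{2} + 195 r}{3} = \frac{74}{3} + 65 r + \frac{r^{2}}{3}$)
$T \left(-81\right) + g{\left(-65 \right)} = 25 \left(-81\right) + \left(\frac{74}{3} + 65 \left(-65\right) + \frac{\left(-65\right)^{2}}{3}\right) = -2025 + \left(\frac{74}{3} - 4225 + \frac{1}{3} \cdot 4225\right) = -2025 + \left(\frac{74}{3} - 4225 + \frac{4225}{3}\right) = -2025 - 2792 = -4817$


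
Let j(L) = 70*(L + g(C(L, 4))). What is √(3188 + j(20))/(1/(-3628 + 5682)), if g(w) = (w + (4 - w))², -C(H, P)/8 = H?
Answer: 4108*√1427 ≈ 1.5518e+5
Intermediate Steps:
C(H, P) = -8*H
g(w) = 16 (g(w) = 4² = 16)
j(L) = 1120 + 70*L (j(L) = 70*(L + 16) = 70*(16 + L) = 1120 + 70*L)
√(3188 + j(20))/(1/(-3628 + 5682)) = √(3188 + (1120 + 70*20))/(1/(-3628 + 5682)) = √(3188 + (1120 + 1400))/(1/2054) = √(3188 + 2520)/(1/2054) = √5708*2054 = (2*√1427)*2054 = 4108*√1427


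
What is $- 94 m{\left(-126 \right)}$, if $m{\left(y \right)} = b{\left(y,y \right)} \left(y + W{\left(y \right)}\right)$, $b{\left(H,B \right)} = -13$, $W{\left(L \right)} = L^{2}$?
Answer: $19246500$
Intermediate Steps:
$m{\left(y \right)} = - 13 y - 13 y^{2}$ ($m{\left(y \right)} = - 13 \left(y + y^{2}\right) = - 13 y - 13 y^{2}$)
$- 94 m{\left(-126 \right)} = - 94 \cdot 13 \left(-126\right) \left(-1 - -126\right) = - 94 \cdot 13 \left(-126\right) \left(-1 + 126\right) = - 94 \cdot 13 \left(-126\right) 125 = \left(-94\right) \left(-204750\right) = 19246500$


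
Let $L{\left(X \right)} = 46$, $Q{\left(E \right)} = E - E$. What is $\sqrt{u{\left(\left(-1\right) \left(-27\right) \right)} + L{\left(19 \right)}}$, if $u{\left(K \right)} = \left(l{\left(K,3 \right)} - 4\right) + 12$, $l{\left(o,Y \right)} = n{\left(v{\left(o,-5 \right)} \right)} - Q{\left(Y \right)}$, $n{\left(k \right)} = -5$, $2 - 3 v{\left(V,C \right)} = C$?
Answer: $7$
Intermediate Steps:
$v{\left(V,C \right)} = \frac{2}{3} - \frac{C}{3}$
$Q{\left(E \right)} = 0$
$l{\left(o,Y \right)} = -5$ ($l{\left(o,Y \right)} = -5 - 0 = -5 + 0 = -5$)
$u{\left(K \right)} = 3$ ($u{\left(K \right)} = \left(-5 - 4\right) + 12 = -9 + 12 = 3$)
$\sqrt{u{\left(\left(-1\right) \left(-27\right) \right)} + L{\left(19 \right)}} = \sqrt{3 + 46} = \sqrt{49} = 7$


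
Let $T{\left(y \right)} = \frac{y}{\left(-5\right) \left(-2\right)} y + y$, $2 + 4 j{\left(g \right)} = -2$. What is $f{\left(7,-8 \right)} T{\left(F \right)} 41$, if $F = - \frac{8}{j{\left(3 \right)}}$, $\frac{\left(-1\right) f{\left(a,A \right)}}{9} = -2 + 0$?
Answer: $\frac{53136}{5} \approx 10627.0$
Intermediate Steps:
$j{\left(g \right)} = -1$ ($j{\left(g \right)} = - \frac{1}{2} + \frac{1}{4} \left(-2\right) = - \frac{1}{2} - \frac{1}{2} = -1$)
$f{\left(a,A \right)} = 18$ ($f{\left(a,A \right)} = - 9 \left(-2 + 0\right) = \left(-9\right) \left(-2\right) = 18$)
$F = 8$ ($F = - \frac{8}{-1} = \left(-8\right) \left(-1\right) = 8$)
$T{\left(y \right)} = y + \frac{y^{2}}{10}$ ($T{\left(y \right)} = \frac{y}{10} y + y = \frac{y^{2}}{10} + y = y + \frac{y^{2}}{10}$)
$f{\left(7,-8 \right)} T{\left(F \right)} 41 = 18 \cdot \frac{1}{10} \cdot 8 \left(10 + 8\right) 41 = 18 \cdot \frac{1}{10} \cdot 8 \cdot 18 \cdot 41 = 18 \cdot \frac{72}{5} \cdot 41 = \frac{1296}{5} \cdot 41 = \frac{53136}{5}$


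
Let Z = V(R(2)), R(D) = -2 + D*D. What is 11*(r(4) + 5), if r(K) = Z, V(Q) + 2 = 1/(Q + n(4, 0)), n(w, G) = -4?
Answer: 55/2 ≈ 27.500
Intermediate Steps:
R(D) = -2 + D²
V(Q) = -2 + 1/(-4 + Q) (V(Q) = -2 + 1/(Q - 4) = -2 + 1/(-4 + Q))
Z = -5/2 (Z = (9 - 2*(-2 + 2²))/(-4 + (-2 + 2²)) = (9 - 2*(-2 + 4))/(-4 + (-2 + 4)) = (9 - 2*2)/(-4 + 2) = (9 - 4)/(-2) = -½*5 = -5/2 ≈ -2.5000)
r(K) = -5/2
11*(r(4) + 5) = 11*(-5/2 + 5) = 11*(5/2) = 55/2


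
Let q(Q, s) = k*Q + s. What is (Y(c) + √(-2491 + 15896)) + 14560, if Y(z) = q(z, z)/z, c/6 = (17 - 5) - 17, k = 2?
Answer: 14563 + √13405 ≈ 14679.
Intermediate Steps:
q(Q, s) = s + 2*Q (q(Q, s) = 2*Q + s = s + 2*Q)
c = -30 (c = 6*((17 - 5) - 17) = 6*(12 - 17) = 6*(-5) = -30)
Y(z) = 3 (Y(z) = (z + 2*z)/z = (3*z)/z = 3)
(Y(c) + √(-2491 + 15896)) + 14560 = (3 + √(-2491 + 15896)) + 14560 = (3 + √13405) + 14560 = 14563 + √13405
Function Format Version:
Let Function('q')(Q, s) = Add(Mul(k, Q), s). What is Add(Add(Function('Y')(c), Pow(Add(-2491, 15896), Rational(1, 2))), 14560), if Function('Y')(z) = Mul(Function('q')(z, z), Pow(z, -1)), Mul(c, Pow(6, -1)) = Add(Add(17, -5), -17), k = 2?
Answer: Add(14563, Pow(13405, Rational(1, 2))) ≈ 14679.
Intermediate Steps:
Function('q')(Q, s) = Add(s, Mul(2, Q)) (Function('q')(Q, s) = Add(Mul(2, Q), s) = Add(s, Mul(2, Q)))
c = -30 (c = Mul(6, Add(Add(17, -5), -17)) = Mul(6, Add(12, -17)) = Mul(6, -5) = -30)
Function('Y')(z) = 3 (Function('Y')(z) = Mul(Add(z, Mul(2, z)), Pow(z, -1)) = Mul(Mul(3, z), Pow(z, -1)) = 3)
Add(Add(Function('Y')(c), Pow(Add(-2491, 15896), Rational(1, 2))), 14560) = Add(Add(3, Pow(Add(-2491, 15896), Rational(1, 2))), 14560) = Add(Add(3, Pow(13405, Rational(1, 2))), 14560) = Add(14563, Pow(13405, Rational(1, 2)))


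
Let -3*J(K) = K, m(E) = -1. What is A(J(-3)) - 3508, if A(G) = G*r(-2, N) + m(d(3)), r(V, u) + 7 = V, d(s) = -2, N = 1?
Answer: -3518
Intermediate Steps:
r(V, u) = -7 + V
J(K) = -K/3
A(G) = -1 - 9*G (A(G) = G*(-7 - 2) - 1 = G*(-9) - 1 = -9*G - 1 = -1 - 9*G)
A(J(-3)) - 3508 = (-1 - (-3)*(-3)) - 3508 = (-1 - 9*1) - 3508 = (-1 - 9) - 3508 = -10 - 3508 = -3518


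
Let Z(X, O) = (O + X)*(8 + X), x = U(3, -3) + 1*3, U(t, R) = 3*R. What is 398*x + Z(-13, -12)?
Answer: -2263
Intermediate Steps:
x = -6 (x = 3*(-3) + 1*3 = -9 + 3 = -6)
Z(X, O) = (8 + X)*(O + X)
398*x + Z(-13, -12) = 398*(-6) + ((-13)² + 8*(-12) + 8*(-13) - 12*(-13)) = -2388 + (169 - 96 - 104 + 156) = -2388 + 125 = -2263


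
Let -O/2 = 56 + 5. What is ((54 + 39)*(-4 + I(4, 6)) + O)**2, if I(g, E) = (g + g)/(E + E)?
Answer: 186624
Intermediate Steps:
O = -122 (O = -2*(56 + 5) = -2*61 = -122)
I(g, E) = g/E (I(g, E) = (2*g)/((2*E)) = (2*g)*(1/(2*E)) = g/E)
((54 + 39)*(-4 + I(4, 6)) + O)**2 = ((54 + 39)*(-4 + 4/6) - 122)**2 = (93*(-4 + 4*(1/6)) - 122)**2 = (93*(-4 + 2/3) - 122)**2 = (93*(-10/3) - 122)**2 = (-310 - 122)**2 = (-432)**2 = 186624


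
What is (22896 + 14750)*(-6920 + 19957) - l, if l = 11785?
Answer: 490779117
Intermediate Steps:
(22896 + 14750)*(-6920 + 19957) - l = (22896 + 14750)*(-6920 + 19957) - 1*11785 = 37646*13037 - 11785 = 490790902 - 11785 = 490779117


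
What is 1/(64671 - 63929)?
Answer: 1/742 ≈ 0.0013477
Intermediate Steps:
1/(64671 - 63929) = 1/742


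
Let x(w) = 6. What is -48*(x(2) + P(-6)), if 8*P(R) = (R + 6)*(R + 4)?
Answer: -288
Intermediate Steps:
P(R) = (4 + R)*(6 + R)/8 (P(R) = ((R + 6)*(R + 4))/8 = ((6 + R)*(4 + R))/8 = ((4 + R)*(6 + R))/8 = (4 + R)*(6 + R)/8)
-48*(x(2) + P(-6)) = -48*(6 + (3 + (1/8)*(-6)**2 + (5/4)*(-6))) = -48*(6 + (3 + (1/8)*36 - 15/2)) = -48*(6 + (3 + 9/2 - 15/2)) = -48*(6 + 0) = -48*6 = -288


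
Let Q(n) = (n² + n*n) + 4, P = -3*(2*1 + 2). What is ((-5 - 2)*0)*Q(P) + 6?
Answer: 6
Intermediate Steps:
P = -12 (P = -3*(2 + 2) = -3*4 = -12)
Q(n) = 4 + 2*n² (Q(n) = (n² + n²) + 4 = 2*n² + 4 = 4 + 2*n²)
((-5 - 2)*0)*Q(P) + 6 = ((-5 - 2)*0)*(4 + 2*(-12)²) + 6 = (-7*0)*(4 + 2*144) + 6 = 0*(4 + 288) + 6 = 0*292 + 6 = 0 + 6 = 6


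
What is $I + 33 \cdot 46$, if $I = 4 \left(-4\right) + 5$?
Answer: $1507$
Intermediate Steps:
$I = -11$ ($I = -16 + 5 = -11$)
$I + 33 \cdot 46 = -11 + 33 \cdot 46 = -11 + 1518 = 1507$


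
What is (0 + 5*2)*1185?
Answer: 11850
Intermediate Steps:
(0 + 5*2)*1185 = (0 + 10)*1185 = 10*1185 = 11850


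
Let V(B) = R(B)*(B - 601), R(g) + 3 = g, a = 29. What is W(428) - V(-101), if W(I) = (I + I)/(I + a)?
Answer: -33363800/457 ≈ -73006.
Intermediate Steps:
R(g) = -3 + g
W(I) = 2*I/(29 + I) (W(I) = (I + I)/(I + 29) = (2*I)/(29 + I) = 2*I/(29 + I))
V(B) = (-601 + B)*(-3 + B) (V(B) = (-3 + B)*(B - 601) = (-3 + B)*(-601 + B) = (-601 + B)*(-3 + B))
W(428) - V(-101) = 2*428/(29 + 428) - (-601 - 101)*(-3 - 101) = 2*428/457 - (-702)*(-104) = 2*428*(1/457) - 1*73008 = 856/457 - 73008 = -33363800/457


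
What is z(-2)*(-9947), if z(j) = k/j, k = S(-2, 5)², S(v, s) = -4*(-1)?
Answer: 79576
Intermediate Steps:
S(v, s) = 4
k = 16 (k = 4² = 16)
z(j) = 16/j
z(-2)*(-9947) = (16/(-2))*(-9947) = (16*(-½))*(-9947) = -8*(-9947) = 79576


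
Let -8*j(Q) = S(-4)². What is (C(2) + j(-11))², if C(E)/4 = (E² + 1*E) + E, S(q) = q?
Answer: 900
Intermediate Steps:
j(Q) = -2 (j(Q) = -⅛*(-4)² = -⅛*16 = -2)
C(E) = 4*E² + 8*E (C(E) = 4*((E² + 1*E) + E) = 4*((E² + E) + E) = 4*((E + E²) + E) = 4*(E² + 2*E) = 4*E² + 8*E)
(C(2) + j(-11))² = (4*2*(2 + 2) - 2)² = (4*2*4 - 2)² = (32 - 2)² = 30² = 900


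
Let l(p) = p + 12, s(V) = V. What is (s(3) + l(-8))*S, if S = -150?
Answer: -1050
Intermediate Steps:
l(p) = 12 + p
(s(3) + l(-8))*S = (3 + (12 - 8))*(-150) = (3 + 4)*(-150) = 7*(-150) = -1050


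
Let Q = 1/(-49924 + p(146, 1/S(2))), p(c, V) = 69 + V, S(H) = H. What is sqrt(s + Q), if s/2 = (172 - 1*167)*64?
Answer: sqrt(6362805996422)/99709 ≈ 25.298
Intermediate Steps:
Q = -2/99709 (Q = 1/(-49924 + (69 + 1/2)) = 1/(-49924 + 139/2) = 1/(-99709/2) = -2/99709 ≈ -2.0058e-5)
s = 640 (s = 2*((172 - 1*167)*64) = 2*((172 - 167)*64) = 2*(5*64) = 2*320 = 640)
sqrt(s + Q) = sqrt(640 - 2/99709) = sqrt(63813758/99709) = sqrt(6362805996422)/99709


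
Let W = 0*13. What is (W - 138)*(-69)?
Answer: 9522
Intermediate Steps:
W = 0
(W - 138)*(-69) = (0 - 138)*(-69) = -138*(-69) = 9522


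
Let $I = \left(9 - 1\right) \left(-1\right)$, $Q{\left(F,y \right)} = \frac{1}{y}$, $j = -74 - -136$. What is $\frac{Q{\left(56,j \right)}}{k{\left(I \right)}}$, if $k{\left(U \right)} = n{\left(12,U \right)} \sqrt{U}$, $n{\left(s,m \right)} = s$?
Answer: $- \frac{i \sqrt{2}}{2976} \approx - 0.00047521 i$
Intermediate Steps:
$j = 62$ ($j = -74 + 136 = 62$)
$I = -8$ ($I = 8 \left(-1\right) = -8$)
$k{\left(U \right)} = 12 \sqrt{U}$
$\frac{Q{\left(56,j \right)}}{k{\left(I \right)}} = \frac{1}{62 \cdot 12 \sqrt{-8}} = \frac{1}{62 \cdot 12 \cdot 2 i \sqrt{2}} = \frac{1}{62 \cdot 24 i \sqrt{2}} = \frac{\left(- \frac{1}{48}\right) i \sqrt{2}}{62} = - \frac{i \sqrt{2}}{2976}$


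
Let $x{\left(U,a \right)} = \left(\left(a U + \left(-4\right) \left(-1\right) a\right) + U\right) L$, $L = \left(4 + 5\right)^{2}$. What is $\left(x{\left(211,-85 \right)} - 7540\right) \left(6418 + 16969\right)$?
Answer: $-34395822188$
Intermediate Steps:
$L = 81$ ($L = 9^{2} = 81$)
$x{\left(U,a \right)} = 81 U + 324 a + 81 U a$ ($x{\left(U,a \right)} = \left(\left(a U + \left(-4\right) \left(-1\right) a\right) + U\right) 81 = \left(\left(U a + 4 a\right) + U\right) 81 = \left(\left(4 a + U a\right) + U\right) 81 = \left(U + 4 a + U a\right) 81 = 81 U + 324 a + 81 U a$)
$\left(x{\left(211,-85 \right)} - 7540\right) \left(6418 + 16969\right) = \left(\left(81 \cdot 211 + 324 \left(-85\right) + 81 \cdot 211 \left(-85\right)\right) - 7540\right) \left(6418 + 16969\right) = \left(\left(17091 - 27540 - 1452735\right) - 7540\right) 23387 = \left(-1463184 - 7540\right) 23387 = \left(-1470724\right) 23387 = -34395822188$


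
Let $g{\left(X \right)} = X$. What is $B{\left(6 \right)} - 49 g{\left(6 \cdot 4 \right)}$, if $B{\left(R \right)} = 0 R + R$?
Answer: $-1170$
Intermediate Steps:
$B{\left(R \right)} = R$ ($B{\left(R \right)} = 0 + R = R$)
$B{\left(6 \right)} - 49 g{\left(6 \cdot 4 \right)} = 6 - 49 \cdot 6 \cdot 4 = 6 - 1176 = -1170$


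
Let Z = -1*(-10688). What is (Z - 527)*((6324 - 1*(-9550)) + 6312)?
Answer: 225431946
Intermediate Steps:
Z = 10688
(Z - 527)*((6324 - 1*(-9550)) + 6312) = (10688 - 527)*((6324 - 1*(-9550)) + 6312) = 10161*((6324 + 9550) + 6312) = 10161*(15874 + 6312) = 10161*22186 = 225431946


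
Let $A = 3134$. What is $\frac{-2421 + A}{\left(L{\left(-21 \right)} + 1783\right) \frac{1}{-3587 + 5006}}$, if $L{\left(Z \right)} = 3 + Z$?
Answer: $\frac{1011747}{1765} \approx 573.23$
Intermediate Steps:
$\frac{-2421 + A}{\left(L{\left(-21 \right)} + 1783\right) \frac{1}{-3587 + 5006}} = \frac{-2421 + 3134}{\left(\left(3 - 21\right) + 1783\right) \frac{1}{-3587 + 5006}} = \frac{713}{\left(-18 + 1783\right) \frac{1}{1419}} = \frac{713}{1765 \cdot \frac{1}{1419}} = \frac{713}{\frac{1765}{1419}} = 713 \cdot \frac{1419}{1765} = \frac{1011747}{1765}$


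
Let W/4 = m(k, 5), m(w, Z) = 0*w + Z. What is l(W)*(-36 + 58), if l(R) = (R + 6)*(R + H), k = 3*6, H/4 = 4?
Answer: 20592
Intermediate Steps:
H = 16 (H = 4*4 = 16)
k = 18
m(w, Z) = Z (m(w, Z) = 0 + Z = Z)
W = 20 (W = 4*5 = 20)
l(R) = (6 + R)*(16 + R) (l(R) = (R + 6)*(R + 16) = (6 + R)*(16 + R))
l(W)*(-36 + 58) = (96 + 20**2 + 22*20)*(-36 + 58) = (96 + 400 + 440)*22 = 936*22 = 20592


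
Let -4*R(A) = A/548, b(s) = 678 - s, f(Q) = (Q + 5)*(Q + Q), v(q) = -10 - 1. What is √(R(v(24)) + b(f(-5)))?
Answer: √203607619/548 ≈ 26.039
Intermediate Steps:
v(q) = -11
f(Q) = 2*Q*(5 + Q) (f(Q) = (5 + Q)*(2*Q) = 2*Q*(5 + Q))
R(A) = -A/2192 (R(A) = -A/(4*548) = -A/2192)
√(R(v(24)) + b(f(-5))) = √(-1/2192*(-11) + (678 - 2*(-5)*(5 - 5))) = √(11/2192 + (678 - 2*(-5)*0)) = √(11/2192 + (678 - 1*0)) = √(11/2192 + (678 + 0)) = √(11/2192 + 678) = √(1486187/2192) = √203607619/548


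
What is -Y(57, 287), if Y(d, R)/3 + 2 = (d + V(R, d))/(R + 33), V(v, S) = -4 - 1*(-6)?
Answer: 1743/320 ≈ 5.4469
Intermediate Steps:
V(v, S) = 2 (V(v, S) = -4 + 6 = 2)
Y(d, R) = -6 + 3*(2 + d)/(33 + R) (Y(d, R) = -6 + 3*((d + 2)/(R + 33)) = -6 + 3*((2 + d)/(33 + R)) = -6 + 3*(2 + d)/(33 + R))
-Y(57, 287) = -3*(-64 + 57 - 2*287)/(33 + 287) = -3*(-64 + 57 - 574)/320 = -3*(-581)/320 = -1*(-1743/320) = 1743/320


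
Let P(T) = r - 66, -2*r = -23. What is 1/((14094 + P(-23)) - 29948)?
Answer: -2/31817 ≈ -6.2860e-5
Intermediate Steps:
r = 23/2 (r = -½*(-23) = 23/2 ≈ 11.500)
P(T) = -109/2 (P(T) = 23/2 - 66 = -109/2)
1/((14094 + P(-23)) - 29948) = 1/((14094 - 109/2) - 29948) = 1/(28079/2 - 29948) = 1/(-31817/2) = -2/31817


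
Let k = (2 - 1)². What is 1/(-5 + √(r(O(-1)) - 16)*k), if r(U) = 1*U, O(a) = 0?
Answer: -5/41 - 4*I/41 ≈ -0.12195 - 0.097561*I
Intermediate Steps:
r(U) = U
k = 1 (k = 1² = 1)
1/(-5 + √(r(O(-1)) - 16)*k) = 1/(-5 + √(0 - 16)*1) = 1/(-5 + √(-16)*1) = 1/(-5 + (4*I)*1) = 1/(-5 + 4*I) = (-5 - 4*I)/41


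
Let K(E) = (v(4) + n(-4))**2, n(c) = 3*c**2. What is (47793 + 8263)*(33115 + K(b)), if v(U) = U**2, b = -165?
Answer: 2085899816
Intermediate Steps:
K(E) = 4096 (K(E) = (4**2 + 3*(-4)**2)**2 = (16 + 3*16)**2 = (16 + 48)**2 = 64**2 = 4096)
(47793 + 8263)*(33115 + K(b)) = (47793 + 8263)*(33115 + 4096) = 56056*37211 = 2085899816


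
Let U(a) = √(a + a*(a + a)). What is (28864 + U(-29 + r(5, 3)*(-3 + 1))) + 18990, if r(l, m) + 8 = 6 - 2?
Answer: 47854 + √861 ≈ 47883.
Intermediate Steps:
r(l, m) = -4 (r(l, m) = -8 + (6 - 2) = -8 + 4 = -4)
U(a) = √(a + 2*a²) (U(a) = √(a + a*(2*a)) = √(a + 2*a²))
(28864 + U(-29 + r(5, 3)*(-3 + 1))) + 18990 = (28864 + √((-29 - 4*(-3 + 1))*(1 + 2*(-29 - 4*(-3 + 1))))) + 18990 = (28864 + √((-29 - 4*(-2))*(1 + 2*(-29 - 4*(-2))))) + 18990 = (28864 + √((-29 + 8)*(1 + 2*(-29 + 8)))) + 18990 = (28864 + √(-21*(1 + 2*(-21)))) + 18990 = (28864 + √(-21*(1 - 42))) + 18990 = (28864 + √(-21*(-41))) + 18990 = (28864 + √861) + 18990 = 47854 + √861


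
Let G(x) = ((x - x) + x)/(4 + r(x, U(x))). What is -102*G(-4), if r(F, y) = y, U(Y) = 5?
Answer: 136/3 ≈ 45.333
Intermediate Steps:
G(x) = x/9 (G(x) = ((x - x) + x)/(4 + 5) = (0 + x)/9 = x*(⅑) = x/9)
-102*G(-4) = -34*(-4)/3 = -102*(-4/9) = 136/3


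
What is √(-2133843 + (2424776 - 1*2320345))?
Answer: 22*I*√4193 ≈ 1424.6*I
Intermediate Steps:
√(-2133843 + (2424776 - 1*2320345)) = √(-2133843 + (2424776 - 2320345)) = √(-2133843 + 104431) = √(-2029412) = 22*I*√4193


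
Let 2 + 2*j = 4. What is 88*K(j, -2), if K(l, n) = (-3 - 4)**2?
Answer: 4312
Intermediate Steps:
j = 1 (j = -1 + (1/2)*4 = -1 + 2 = 1)
K(l, n) = 49 (K(l, n) = (-7)**2 = 49)
88*K(j, -2) = 88*49 = 4312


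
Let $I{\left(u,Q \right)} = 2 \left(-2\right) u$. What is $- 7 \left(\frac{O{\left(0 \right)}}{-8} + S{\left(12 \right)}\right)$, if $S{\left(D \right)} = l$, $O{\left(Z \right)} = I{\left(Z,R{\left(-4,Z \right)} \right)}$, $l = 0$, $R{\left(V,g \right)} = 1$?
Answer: $0$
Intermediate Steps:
$I{\left(u,Q \right)} = - 4 u$
$O{\left(Z \right)} = - 4 Z$
$S{\left(D \right)} = 0$
$- 7 \left(\frac{O{\left(0 \right)}}{-8} + S{\left(12 \right)}\right) = - 7 \left(\frac{\left(-4\right) 0}{-8} + 0\right) = - 7 \left(0 \left(- \frac{1}{8}\right) + 0\right) = - 7 \left(0 + 0\right) = \left(-7\right) 0 = 0$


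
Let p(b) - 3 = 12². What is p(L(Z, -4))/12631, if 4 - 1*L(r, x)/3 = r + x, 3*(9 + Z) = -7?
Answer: 147/12631 ≈ 0.011638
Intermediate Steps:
Z = -34/3 (Z = -9 + (⅓)*(-7) = -9 - 7/3 = -34/3 ≈ -11.333)
L(r, x) = 12 - 3*r - 3*x (L(r, x) = 12 - 3*(r + x) = 12 + (-3*r - 3*x) = 12 - 3*r - 3*x)
p(b) = 147 (p(b) = 3 + 12² = 3 + 144 = 147)
p(L(Z, -4))/12631 = 147/12631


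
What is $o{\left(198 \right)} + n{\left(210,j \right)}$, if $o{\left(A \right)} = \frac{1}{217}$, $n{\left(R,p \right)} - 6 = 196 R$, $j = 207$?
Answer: $\frac{8933023}{217} \approx 41166.0$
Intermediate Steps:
$n{\left(R,p \right)} = 6 + 196 R$
$o{\left(A \right)} = \frac{1}{217}$
$o{\left(198 \right)} + n{\left(210,j \right)} = \frac{1}{217} + \left(6 + 196 \cdot 210\right) = \frac{1}{217} + \left(6 + 41160\right) = \frac{1}{217} + 41166 = \frac{8933023}{217}$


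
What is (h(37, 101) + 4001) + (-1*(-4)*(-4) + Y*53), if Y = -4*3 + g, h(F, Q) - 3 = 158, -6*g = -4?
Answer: 10636/3 ≈ 3545.3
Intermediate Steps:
g = 2/3 (g = -1/6*(-4) = 2/3 ≈ 0.66667)
h(F, Q) = 161 (h(F, Q) = 3 + 158 = 161)
Y = -34/3 (Y = -4*3 + 2/3 = -12 + 2/3 = -34/3 ≈ -11.333)
(h(37, 101) + 4001) + (-1*(-4)*(-4) + Y*53) = (161 + 4001) + (-1*(-4)*(-4) - 34/3*53) = 4162 + (4*(-4) - 1802/3) = 4162 + (-16 - 1802/3) = 4162 - 1850/3 = 10636/3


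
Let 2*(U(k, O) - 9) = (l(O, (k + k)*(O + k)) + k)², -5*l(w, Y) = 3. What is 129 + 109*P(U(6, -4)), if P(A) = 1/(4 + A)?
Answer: 183341/1379 ≈ 132.95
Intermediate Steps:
l(w, Y) = -⅗ (l(w, Y) = -⅕*3 = -⅗)
U(k, O) = 9 + (-⅗ + k)²/2
129 + 109*P(U(6, -4)) = 129 + 109/(4 + (9 + (-3 + 5*6)²/50)) = 129 + 109/(4 + (9 + (-3 + 30)²/50)) = 129 + 109/(4 + (9 + (1/50)*27²)) = 129 + 109/(4 + (9 + (1/50)*729)) = 129 + 109/(4 + (9 + 729/50)) = 129 + 109/(4 + 1179/50) = 129 + 109/(1379/50) = 129 + 109*(50/1379) = 129 + 5450/1379 = 183341/1379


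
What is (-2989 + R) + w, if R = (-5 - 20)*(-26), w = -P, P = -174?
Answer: -2165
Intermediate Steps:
w = 174 (w = -1*(-174) = 174)
R = 650 (R = -25*(-26) = 650)
(-2989 + R) + w = (-2989 + 650) + 174 = -2339 + 174 = -2165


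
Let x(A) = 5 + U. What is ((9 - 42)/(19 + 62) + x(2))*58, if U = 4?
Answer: 13456/27 ≈ 498.37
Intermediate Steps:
x(A) = 9 (x(A) = 5 + 4 = 9)
((9 - 42)/(19 + 62) + x(2))*58 = ((9 - 42)/(19 + 62) + 9)*58 = (-33/81 + 9)*58 = (-33*1/81 + 9)*58 = (-11/27 + 9)*58 = (232/27)*58 = 13456/27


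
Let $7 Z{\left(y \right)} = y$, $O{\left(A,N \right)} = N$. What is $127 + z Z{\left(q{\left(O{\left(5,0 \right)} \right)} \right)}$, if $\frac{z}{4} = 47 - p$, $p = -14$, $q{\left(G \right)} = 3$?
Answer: $\frac{1621}{7} \approx 231.57$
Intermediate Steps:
$Z{\left(y \right)} = \frac{y}{7}$
$z = 244$ ($z = 4 \left(47 - -14\right) = 4 \left(47 + 14\right) = 4 \cdot 61 = 244$)
$127 + z Z{\left(q{\left(O{\left(5,0 \right)} \right)} \right)} = 127 + 244 \cdot \frac{1}{7} \cdot 3 = 127 + 244 \cdot \frac{3}{7} = 127 + \frac{732}{7} = \frac{1621}{7}$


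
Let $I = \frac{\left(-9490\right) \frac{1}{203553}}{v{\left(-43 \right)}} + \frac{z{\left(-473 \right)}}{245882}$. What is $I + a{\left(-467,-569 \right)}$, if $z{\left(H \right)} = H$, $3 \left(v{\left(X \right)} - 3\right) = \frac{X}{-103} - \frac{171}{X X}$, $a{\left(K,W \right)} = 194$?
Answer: $\frac{63157961862643435}{325584905279634} \approx 193.98$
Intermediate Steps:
$v{\left(X \right)} = 3 - \frac{57}{X^{2}} - \frac{X}{309}$ ($v{\left(X \right)} = 3 + \frac{\frac{X}{-103} - \frac{171}{X X}}{3} = 3 + \frac{X \left(- \frac{1}{103}\right) - \frac{171}{X^{2}}}{3} = 3 + \frac{- \frac{X}{103} - \frac{171}{X^{2}}}{3} = 3 + \frac{- \frac{171}{X^{2}} - \frac{X}{103}}{3} = 3 - \left(\frac{57}{X^{2}} + \frac{X}{309}\right) = 3 - \frac{57}{X^{2}} - \frac{X}{309}$)
$I = - \frac{5509761605561}{325584905279634}$ ($I = \frac{\left(-9490\right) \frac{1}{203553}}{3 - \frac{57}{1849} - - \frac{43}{309}} - \frac{473}{245882} = \frac{\left(-9490\right) \frac{1}{203553}}{3 - \frac{57}{1849} + \frac{43}{309}} - \frac{473}{245882} = - \frac{9490}{203553 \left(3 - \frac{57}{1849} + \frac{43}{309}\right)} - \frac{473}{245882} = - \frac{9490}{203553 \cdot \frac{1775917}{571341}} - \frac{473}{245882} = \left(- \frac{9490}{203553}\right) \frac{571341}{1775917} - \frac{473}{245882} = - \frac{139026310}{9269057259} - \frac{473}{245882} = - \frac{5509761605561}{325584905279634} \approx -0.016923$)
$I + a{\left(-467,-569 \right)} = - \frac{5509761605561}{325584905279634} + 194 = \frac{63157961862643435}{325584905279634}$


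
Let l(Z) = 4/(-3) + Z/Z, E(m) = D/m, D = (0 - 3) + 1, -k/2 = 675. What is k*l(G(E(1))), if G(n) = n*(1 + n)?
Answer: 450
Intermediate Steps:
k = -1350 (k = -2*675 = -1350)
D = -2 (D = -3 + 1 = -2)
E(m) = -2/m
l(Z) = -⅓ (l(Z) = 4*(-⅓) + 1 = -4/3 + 1 = -⅓)
k*l(G(E(1))) = -1350*(-⅓) = 450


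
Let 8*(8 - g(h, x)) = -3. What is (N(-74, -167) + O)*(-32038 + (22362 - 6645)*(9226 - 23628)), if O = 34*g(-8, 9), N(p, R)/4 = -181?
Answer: 99441048476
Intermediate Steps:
g(h, x) = 67/8 (g(h, x) = 8 - ⅛*(-3) = 8 + 3/8 = 67/8)
N(p, R) = -724 (N(p, R) = 4*(-181) = -724)
O = 1139/4 (O = 34*(67/8) = 1139/4 ≈ 284.75)
(N(-74, -167) + O)*(-32038 + (22362 - 6645)*(9226 - 23628)) = (-724 + 1139/4)*(-32038 + (22362 - 6645)*(9226 - 23628)) = -1757*(-32038 + 15717*(-14402))/4 = -1757*(-32038 - 226356234)/4 = -1757/4*(-226388272) = 99441048476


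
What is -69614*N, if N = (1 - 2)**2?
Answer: -69614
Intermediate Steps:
N = 1 (N = (-1)**2 = 1)
-69614*N = -69614*1 = -69614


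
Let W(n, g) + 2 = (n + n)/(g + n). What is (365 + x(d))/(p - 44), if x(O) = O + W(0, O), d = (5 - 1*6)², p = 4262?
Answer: 182/2109 ≈ 0.086297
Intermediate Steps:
d = 1 (d = (5 - 6)² = (-1)² = 1)
W(n, g) = -2 + 2*n/(g + n) (W(n, g) = -2 + (n + n)/(g + n) = -2 + (2*n)/(g + n) = -2 + 2*n/(g + n))
x(O) = -2 + O (x(O) = O - 2*O/(O + 0) = O - 2*O/O = O - 2 = -2 + O)
(365 + x(d))/(p - 44) = (365 + (-2 + 1))/(4262 - 44) = (365 - 1)/4218 = 364*(1/4218) = 182/2109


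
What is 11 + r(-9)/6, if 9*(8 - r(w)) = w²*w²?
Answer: -655/6 ≈ -109.17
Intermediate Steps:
r(w) = 8 - w⁴/9 (r(w) = 8 - w²*w²/9 = 8 - w⁴/9)
11 + r(-9)/6 = 11 + (8 - ⅑*(-9)⁴)/6 = 11 + (8 - ⅑*6561)*(⅙) = 11 + (8 - 729)*(⅙) = 11 - 721*⅙ = 11 - 721/6 = -655/6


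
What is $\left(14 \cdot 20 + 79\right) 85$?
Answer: $30515$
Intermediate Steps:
$\left(14 \cdot 20 + 79\right) 85 = \left(280 + 79\right) 85 = 359 \cdot 85 = 30515$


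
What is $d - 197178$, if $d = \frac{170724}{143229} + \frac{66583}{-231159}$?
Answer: $- \frac{2176090626961183}{11036224137} \approx -1.9718 \cdot 10^{5}$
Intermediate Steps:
$d = \frac{9975924203}{11036224137}$ ($d = 170724 \cdot \frac{1}{143229} + 66583 \left(- \frac{1}{231159}\right) = \frac{56908}{47743} - \frac{66583}{231159} = \frac{9975924203}{11036224137} \approx 0.90393$)
$d - 197178 = \frac{9975924203}{11036224137} - 197178 = - \frac{2176090626961183}{11036224137}$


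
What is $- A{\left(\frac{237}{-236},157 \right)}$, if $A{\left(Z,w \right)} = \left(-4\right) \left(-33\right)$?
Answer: $-132$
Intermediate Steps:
$A{\left(Z,w \right)} = 132$
$- A{\left(\frac{237}{-236},157 \right)} = \left(-1\right) 132 = -132$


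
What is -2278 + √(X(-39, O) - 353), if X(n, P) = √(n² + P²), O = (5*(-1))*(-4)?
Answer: -2278 + I*√(353 - √1921) ≈ -2278.0 + 17.583*I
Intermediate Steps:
O = 20 (O = -5*(-4) = 20)
X(n, P) = √(P² + n²)
-2278 + √(X(-39, O) - 353) = -2278 + √(√(20² + (-39)²) - 353) = -2278 + √(√(400 + 1521) - 353) = -2278 + √(√1921 - 353) = -2278 + √(-353 + √1921)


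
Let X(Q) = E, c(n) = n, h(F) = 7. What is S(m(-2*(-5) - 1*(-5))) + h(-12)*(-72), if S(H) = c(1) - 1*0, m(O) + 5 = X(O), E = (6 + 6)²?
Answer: -503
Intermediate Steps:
E = 144 (E = 12² = 144)
X(Q) = 144
m(O) = 139 (m(O) = -5 + 144 = 139)
S(H) = 1 (S(H) = 1 - 1*0 = 1 + 0 = 1)
S(m(-2*(-5) - 1*(-5))) + h(-12)*(-72) = 1 + 7*(-72) = 1 - 504 = -503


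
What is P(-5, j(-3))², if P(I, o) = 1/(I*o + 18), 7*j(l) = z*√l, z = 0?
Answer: 1/324 ≈ 0.0030864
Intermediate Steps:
j(l) = 0 (j(l) = (0*√l)/7 = (⅐)*0 = 0)
P(I, o) = 1/(18 + I*o)
P(-5, j(-3))² = (1/(18 - 5*0))² = (1/(18 + 0))² = (1/18)² = 1/324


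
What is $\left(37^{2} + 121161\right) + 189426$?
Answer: $311956$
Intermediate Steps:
$\left(37^{2} + 121161\right) + 189426 = \left(1369 + 121161\right) + 189426 = 122530 + 189426 = 311956$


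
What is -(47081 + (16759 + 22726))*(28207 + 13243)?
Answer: -3588160700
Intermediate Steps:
-(47081 + (16759 + 22726))*(28207 + 13243) = -(47081 + 39485)*41450 = -86566*41450 = -1*3588160700 = -3588160700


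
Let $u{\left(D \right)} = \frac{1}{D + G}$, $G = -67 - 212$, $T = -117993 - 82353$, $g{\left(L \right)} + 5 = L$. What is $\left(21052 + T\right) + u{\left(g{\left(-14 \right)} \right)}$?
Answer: $- \frac{53429613}{298} \approx -1.7929 \cdot 10^{5}$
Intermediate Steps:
$g{\left(L \right)} = -5 + L$
$T = -200346$ ($T = -117993 - 82353 = -200346$)
$G = -279$ ($G = -67 - 212 = -279$)
$u{\left(D \right)} = \frac{1}{-279 + D}$ ($u{\left(D \right)} = \frac{1}{D - 279} = \frac{1}{-279 + D}$)
$\left(21052 + T\right) + u{\left(g{\left(-14 \right)} \right)} = \left(21052 - 200346\right) + \frac{1}{-279 - 19} = -179294 + \frac{1}{-279 - 19} = -179294 + \frac{1}{-298} = -179294 - \frac{1}{298} = - \frac{53429613}{298}$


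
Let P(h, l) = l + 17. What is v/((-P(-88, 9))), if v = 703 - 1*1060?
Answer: 357/26 ≈ 13.731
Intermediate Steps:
P(h, l) = 17 + l
v = -357 (v = 703 - 1060 = -357)
v/((-P(-88, 9))) = -357*(-1/(17 + 9)) = -357/((-1*26)) = -357/(-26) = -357*(-1/26) = 357/26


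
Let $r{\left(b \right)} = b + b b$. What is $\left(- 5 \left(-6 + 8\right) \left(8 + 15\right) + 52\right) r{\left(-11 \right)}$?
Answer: $-19580$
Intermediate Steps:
$r{\left(b \right)} = b + b^{2}$
$\left(- 5 \left(-6 + 8\right) \left(8 + 15\right) + 52\right) r{\left(-11 \right)} = \left(- 5 \left(-6 + 8\right) \left(8 + 15\right) + 52\right) \left(- 11 \left(1 - 11\right)\right) = \left(- 5 \cdot 2 \cdot 23 + 52\right) \left(\left(-11\right) \left(-10\right)\right) = \left(\left(-5\right) 46 + 52\right) 110 = \left(-230 + 52\right) 110 = \left(-178\right) 110 = -19580$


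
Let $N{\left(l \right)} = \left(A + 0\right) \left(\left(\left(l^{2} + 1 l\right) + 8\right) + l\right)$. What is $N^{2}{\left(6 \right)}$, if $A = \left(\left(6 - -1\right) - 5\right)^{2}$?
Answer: $50176$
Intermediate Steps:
$A = 4$ ($A = \left(\left(6 + 1\right) - 5\right)^{2} = \left(7 - 5\right)^{2} = 2^{2} = 4$)
$N{\left(l \right)} = 32 + 4 l^{2} + 8 l$ ($N{\left(l \right)} = \left(4 + 0\right) \left(\left(\left(l^{2} + 1 l\right) + 8\right) + l\right) = 4 \left(\left(\left(l^{2} + l\right) + 8\right) + l\right) = 4 \left(\left(\left(l + l^{2}\right) + 8\right) + l\right) = 4 \left(\left(8 + l + l^{2}\right) + l\right) = 4 \left(8 + l^{2} + 2 l\right) = 32 + 4 l^{2} + 8 l$)
$N^{2}{\left(6 \right)} = \left(32 + 4 \cdot 6^{2} + 8 \cdot 6\right)^{2} = \left(32 + 4 \cdot 36 + 48\right)^{2} = \left(32 + 144 + 48\right)^{2} = 224^{2} = 50176$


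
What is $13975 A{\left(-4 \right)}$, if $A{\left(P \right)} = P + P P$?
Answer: $167700$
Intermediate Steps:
$A{\left(P \right)} = P + P^{2}$
$13975 A{\left(-4 \right)} = 13975 \left(- 4 \left(1 - 4\right)\right) = 13975 \left(\left(-4\right) \left(-3\right)\right) = 13975 \cdot 12 = 167700$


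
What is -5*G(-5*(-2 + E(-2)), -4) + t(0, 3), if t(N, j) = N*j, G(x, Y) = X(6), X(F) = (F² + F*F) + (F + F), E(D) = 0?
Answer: -420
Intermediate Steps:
X(F) = 2*F + 2*F² (X(F) = (F² + F²) + 2*F = 2*F² + 2*F = 2*F + 2*F²)
G(x, Y) = 84 (G(x, Y) = 2*6*(1 + 6) = 2*6*7 = 84)
-5*G(-5*(-2 + E(-2)), -4) + t(0, 3) = -5*84 + 0*3 = -420 + 0 = -420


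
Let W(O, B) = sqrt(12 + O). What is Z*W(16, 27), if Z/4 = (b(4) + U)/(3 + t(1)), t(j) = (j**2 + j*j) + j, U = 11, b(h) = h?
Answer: 20*sqrt(7) ≈ 52.915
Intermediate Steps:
t(j) = j + 2*j**2 (t(j) = (j**2 + j**2) + j = 2*j**2 + j = j + 2*j**2)
Z = 10 (Z = 4*((4 + 11)/(3 + 1*(1 + 2*1))) = 4*(15/(3 + 1*(1 + 2))) = 4*(15/(3 + 1*3)) = 4*(15/(3 + 3)) = 4*(15/6) = 4*(15*(1/6)) = 4*(5/2) = 10)
Z*W(16, 27) = 10*sqrt(12 + 16) = 10*sqrt(28) = 10*(2*sqrt(7)) = 20*sqrt(7)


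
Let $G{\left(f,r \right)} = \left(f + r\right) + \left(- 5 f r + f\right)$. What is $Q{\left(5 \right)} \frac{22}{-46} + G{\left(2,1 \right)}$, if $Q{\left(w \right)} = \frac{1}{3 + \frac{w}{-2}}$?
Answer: $- \frac{137}{23} \approx -5.9565$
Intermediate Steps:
$G{\left(f,r \right)} = r + 2 f - 5 f r$ ($G{\left(f,r \right)} = \left(f + r\right) - \left(- f + 5 f r\right) = r + 2 f - 5 f r$)
$Q{\left(w \right)} = \frac{1}{3 - \frac{w}{2}}$ ($Q{\left(w \right)} = \frac{1}{3 + w \left(- \frac{1}{2}\right)} = \frac{1}{3 - \frac{w}{2}}$)
$Q{\left(5 \right)} \frac{22}{-46} + G{\left(2,1 \right)} = - \frac{2}{-6 + 5} \frac{22}{-46} + \left(1 + 2 \cdot 2 - 10 \cdot 1\right) = - \frac{2}{-1} \cdot 22 \left(- \frac{1}{46}\right) + \left(1 + 4 - 10\right) = \left(-2\right) \left(-1\right) \left(- \frac{11}{23}\right) - 5 = 2 \left(- \frac{11}{23}\right) - 5 = - \frac{22}{23} - 5 = - \frac{137}{23}$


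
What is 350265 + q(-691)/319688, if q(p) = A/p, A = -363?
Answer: 77375082468483/220904408 ≈ 3.5027e+5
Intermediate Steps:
q(p) = -363/p
350265 + q(-691)/319688 = 350265 - 363/(-691)/319688 = 350265 - 363*(-1/691)*(1/319688) = 350265 + (363/691)*(1/319688) = 350265 + 363/220904408 = 77375082468483/220904408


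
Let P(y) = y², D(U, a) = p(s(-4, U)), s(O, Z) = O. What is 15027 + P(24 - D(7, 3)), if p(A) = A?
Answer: 15811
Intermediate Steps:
D(U, a) = -4
15027 + P(24 - D(7, 3)) = 15027 + (24 - 1*(-4))² = 15027 + (24 + 4)² = 15027 + 28² = 15027 + 784 = 15811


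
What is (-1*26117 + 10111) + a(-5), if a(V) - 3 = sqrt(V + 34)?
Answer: -16003 + sqrt(29) ≈ -15998.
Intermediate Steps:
a(V) = 3 + sqrt(34 + V) (a(V) = 3 + sqrt(V + 34) = 3 + sqrt(34 + V))
(-1*26117 + 10111) + a(-5) = (-1*26117 + 10111) + (3 + sqrt(34 - 5)) = (-26117 + 10111) + (3 + sqrt(29)) = -16006 + (3 + sqrt(29)) = -16003 + sqrt(29)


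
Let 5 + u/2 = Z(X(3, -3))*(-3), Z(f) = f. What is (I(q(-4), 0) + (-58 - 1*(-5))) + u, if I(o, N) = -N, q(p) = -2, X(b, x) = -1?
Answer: -57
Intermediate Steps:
u = -4 (u = -10 + 2*(-1*(-3)) = -10 + 2*3 = -10 + 6 = -4)
(I(q(-4), 0) + (-58 - 1*(-5))) + u = (-1*0 + (-58 - 1*(-5))) - 4 = (0 + (-58 + 5)) - 4 = (0 - 53) - 4 = -53 - 4 = -57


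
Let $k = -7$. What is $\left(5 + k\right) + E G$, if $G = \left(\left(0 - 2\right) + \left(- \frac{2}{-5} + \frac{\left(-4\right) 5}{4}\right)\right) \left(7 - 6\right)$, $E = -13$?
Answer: $\frac{419}{5} \approx 83.8$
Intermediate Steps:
$G = - \frac{33}{5}$ ($G = \left(-2 - \frac{23}{5}\right) 1 = \left(- \frac{33}{5}\right) 1 = - \frac{33}{5} \approx -6.6$)
$\left(5 + k\right) + E G = \left(5 - 7\right) - - \frac{429}{5} = -2 + \frac{429}{5} = \frac{419}{5}$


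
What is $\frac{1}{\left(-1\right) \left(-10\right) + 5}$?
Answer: $\frac{1}{15} \approx 0.066667$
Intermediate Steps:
$\frac{1}{\left(-1\right) \left(-10\right) + 5} = \frac{1}{10 + 5} = \frac{1}{15}$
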